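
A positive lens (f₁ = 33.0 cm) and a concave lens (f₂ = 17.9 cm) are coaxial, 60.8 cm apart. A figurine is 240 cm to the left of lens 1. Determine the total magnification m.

m = -0.0706

Lens 1: 1/d_i1 = 1/(33.0) − 1/(240) = 0.02614, so d_i1 = 38.26 cm; m₁ = −d_i1/d_o1 = -0.1594.
d_o2 = 60.8 − (38.26) = 22.54 cm.
f₂ = −17.9 cm (diverging).
Lens 2: 1/d_i2 = 1/(-17.9) − 1/(22.54) = -0.1002, so d_i2 = -9.977 cm; m₂ = −d_i2/d_o2 = +0.4426.
m = m₁·m₂ = (-0.1594)(+0.4426) = -0.0706.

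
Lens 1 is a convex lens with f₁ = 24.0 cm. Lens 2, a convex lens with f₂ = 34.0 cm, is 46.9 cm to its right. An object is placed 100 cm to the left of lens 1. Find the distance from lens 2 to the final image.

27.9 cm

Lens 1: 1/d_i1 = 1/f₁ − 1/d_o1 = 1/(24.0) − 1/(100) = 0.03167, so d_i1 = 31.58 cm.
The intermediate image is 31.58 cm to the right of lens 1, which is 46.9 − (31.58) = 15.32 cm to the left of lens 2, so d_o2 = +15.32 cm.
Lens 2: 1/d_i2 = 1/f₂ − 1/d_o2 = 1/(34.0) − 1/(15.32) = -0.03586, so d_i2 = -27.9 cm.
The final image is virtual, 27.9 cm to the left of lens 2 (overall magnification ≈ -0.57).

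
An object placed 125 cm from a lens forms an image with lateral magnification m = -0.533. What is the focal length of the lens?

m = −d_i/d_o ⇒ d_i = −m·d_o = −(-0.533)·(125) = 66.62 cm.
1/f = 1/d_o + 1/d_i = 1/(125) + 1/(66.62) = 0.02301, so f = 43.5 cm.
Since f is positive, the lens is converging.

f = 43.5 cm (converging)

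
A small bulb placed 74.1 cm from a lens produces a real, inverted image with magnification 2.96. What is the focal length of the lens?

f = 55.4 cm (converging)

m = −d_i/d_o ⇒ d_i = −m·d_o = −(-2.96)·(74.1) = 219.3 cm.
1/f = 1/d_o + 1/d_i = 1/(74.1) + 1/(219.3) = 0.01806, so f = 55.4 cm.
Since f is positive, the lens is converging.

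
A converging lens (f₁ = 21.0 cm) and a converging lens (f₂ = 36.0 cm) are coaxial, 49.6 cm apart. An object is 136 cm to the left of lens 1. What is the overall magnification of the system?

Lens 1: 1/d_i1 = 1/(21.0) − 1/(136) = 0.04027, so d_i1 = 24.83 cm; m₁ = −d_i1/d_o1 = -0.1826.
d_o2 = 49.6 − (24.83) = 24.77 cm.
Lens 2: 1/d_i2 = 1/(36.0) − 1/(24.77) = -0.01259, so d_i2 = -79.41 cm; m₂ = −d_i2/d_o2 = +3.206.
m = m₁·m₂ = (-0.1826)(+3.206) = -0.585.

m = -0.585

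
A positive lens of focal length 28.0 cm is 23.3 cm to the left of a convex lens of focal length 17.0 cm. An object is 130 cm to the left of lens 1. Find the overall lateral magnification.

Lens 1: 1/d_i1 = 1/(28.0) − 1/(130) = 0.02802, so d_i1 = 35.69 cm; m₁ = −d_i1/d_o1 = -0.2745.
d_o2 = 23.3 − (35.69) = -12.39 cm (virtual object).
Lens 2: 1/d_i2 = 1/(17.0) − 1/(-12.39) = 0.1395, so d_i2 = 7.167 cm; m₂ = −d_i2/d_o2 = +0.5784.
m = m₁·m₂ = (-0.2745)(+0.5784) = -0.159.

m = -0.159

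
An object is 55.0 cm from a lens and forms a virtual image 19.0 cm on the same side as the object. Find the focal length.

f = -29.0 cm (diverging)

Virtual image ⇒ d_i = −19.0 cm.
1/f = 1/d_o + 1/d_i = 1/(55.0) + 1/(-19.0) = -0.03445, so f = -29.0 cm.
Since f is negative, the lens is diverging.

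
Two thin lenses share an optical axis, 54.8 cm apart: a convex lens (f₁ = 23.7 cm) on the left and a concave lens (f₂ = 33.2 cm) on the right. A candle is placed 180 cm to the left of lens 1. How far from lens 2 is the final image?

15.0 cm

Lens 1: 1/d_i1 = 1/f₁ − 1/d_o1 = 1/(23.7) − 1/(180) = 0.03664, so d_i1 = 27.29 cm.
The intermediate image is 27.29 cm to the right of lens 1, which is 54.8 − (27.29) = 27.51 cm to the left of lens 2, so d_o2 = +27.51 cm.
Lens 2 is diverging, so f₂ = −33.2 cm.
Lens 2: 1/d_i2 = 1/f₂ − 1/d_o2 = 1/(-33.2) − 1/(27.51) = -0.06647, so d_i2 = -15.0 cm.
The final image is virtual, 15.0 cm to the left of lens 2 (overall magnification ≈ -0.083).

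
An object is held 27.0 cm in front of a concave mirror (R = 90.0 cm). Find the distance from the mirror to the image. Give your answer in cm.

67.5 cm

f = R/2 = 90.0/2 = 45.00 cm.
Mirror equation: 1/v = 1/f − 1/u = 1/(45.00) − 1/(27.0) = 0.02222 − 0.03704 = -0.01481, so v = -67.5 cm.
The image is virtual, upright and enlarged, behind the mirror.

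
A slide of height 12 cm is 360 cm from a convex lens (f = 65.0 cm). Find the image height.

1/d_i = 1/f − 1/d_o = 1/(65.00) − 1/(360) = 0.01261, so d_i = 79.32 cm.
m = −d_i/d_o = -0.2203.
|h_i| = |m|·h_o = 0.2203 × 12 = 2.64 cm. The image is real, inverted and reduced, on the far side of the lens.

2.64 cm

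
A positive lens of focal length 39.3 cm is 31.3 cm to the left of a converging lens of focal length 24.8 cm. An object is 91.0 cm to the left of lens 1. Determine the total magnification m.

Lens 1: 1/d_i1 = 1/(39.3) − 1/(91.0) = 0.01446, so d_i1 = 69.17 cm; m₁ = −d_i1/d_o1 = -0.7601.
d_o2 = 31.3 − (69.17) = -37.87 cm (virtual object).
Lens 2: 1/d_i2 = 1/(24.8) − 1/(-37.87) = 0.06673, so d_i2 = 14.99 cm; m₂ = −d_i2/d_o2 = +0.3957.
m = m₁·m₂ = (-0.7601)(+0.3957) = -0.301.

m = -0.301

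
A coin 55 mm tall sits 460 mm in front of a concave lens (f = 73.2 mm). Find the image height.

For a concave lens, f = -73.2 mm.
1/d_i = 1/f − 1/d_o = 1/(-73.20) − 1/(460) = -0.01584, so d_i = -63.15 mm.
m = −d_i/d_o = +0.1373.
|h_i| = |m|·h_o = 0.1373 × 55 = 7.55 mm. The image is virtual, upright and reduced, on the same side as the object.

7.55 mm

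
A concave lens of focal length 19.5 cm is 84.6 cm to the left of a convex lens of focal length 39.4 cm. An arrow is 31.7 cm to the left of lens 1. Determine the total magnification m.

f₁ = −19.5 cm (diverging).
Lens 1: 1/d_i1 = 1/(-19.5) − 1/(31.7) = -0.08283, so d_i1 = -12.07 cm; m₁ = −d_i1/d_o1 = +0.3808.
d_o2 = 84.6 − (-12.07) = 96.67 cm.
Lens 2: 1/d_i2 = 1/(39.4) − 1/(96.67) = 0.01504, so d_i2 = 66.51 cm; m₂ = −d_i2/d_o2 = -0.6880.
m = m₁·m₂ = (+0.3808)(-0.6880) = -0.262.

m = -0.262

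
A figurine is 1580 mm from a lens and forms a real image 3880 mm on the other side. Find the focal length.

Real image ⇒ d_i = +3880 mm.
1/f = 1/d_o + 1/d_i = 1/(1580) + 1/(3880) = 0.0008906, so f = 1120 mm.
Since f is positive, the lens is converging.

f = 1120 mm (converging)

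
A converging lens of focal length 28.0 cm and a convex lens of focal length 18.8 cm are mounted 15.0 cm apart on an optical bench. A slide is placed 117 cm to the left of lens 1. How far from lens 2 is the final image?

10.1 cm

Lens 1: 1/d_i1 = 1/f₁ − 1/d_o1 = 1/(28.0) − 1/(117) = 0.02717, so d_i1 = 36.81 cm.
The intermediate image is 36.81 cm to the right of lens 1, which lies 21.81 cm to the right of lens 2 — a virtual object — so d_o2 = −21.81 cm.
Lens 2: 1/d_i2 = 1/f₂ − 1/d_o2 = 1/(18.8) − 1/(-21.81) = 0.09904, so d_i2 = 10.1 cm.
The final image is real, 10.1 cm to the right of lens 2 (overall magnification ≈ -0.15).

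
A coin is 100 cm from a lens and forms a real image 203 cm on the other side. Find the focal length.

Real image ⇒ d_i = +203 cm.
1/f = 1/d_o + 1/d_i = 1/(100) + 1/(203) = 0.01493, so f = 67.0 cm.
Since f is positive, the lens is converging.

f = 67.0 cm (converging)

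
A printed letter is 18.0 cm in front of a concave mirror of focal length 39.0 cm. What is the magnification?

1/d_i = 1/f − 1/d_o = 1/(39.00) − 1/(18.0) = -0.02991, so d_i = -33.43 cm.
m = −d_i/d_o = −(-33.43)/(18.0) = +1.86.
The image is virtual, upright and enlarged, behind the mirror.

m = +1.86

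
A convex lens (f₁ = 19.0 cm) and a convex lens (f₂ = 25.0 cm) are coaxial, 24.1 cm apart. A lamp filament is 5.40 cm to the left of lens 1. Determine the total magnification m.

Lens 1: 1/d_i1 = 1/(19.0) − 1/(5.40) = -0.1326, so d_i1 = -7.544 cm; m₁ = −d_i1/d_o1 = +1.397.
d_o2 = 24.1 − (-7.544) = 31.64 cm.
Lens 2: 1/d_i2 = 1/(25.0) − 1/(31.64) = 0.008394, so d_i2 = 119.1 cm; m₂ = −d_i2/d_o2 = -3.765.
m = m₁·m₂ = (+1.397)(-3.765) = -5.26.

m = -5.26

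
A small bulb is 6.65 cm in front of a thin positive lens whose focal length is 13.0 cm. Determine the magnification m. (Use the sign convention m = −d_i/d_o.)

m = +2.05

1/d_i = 1/f − 1/d_o = 1/(13.00) − 1/(6.65) = -0.07345, so d_i = -13.61 cm.
m = −d_i/d_o = −(-13.61)/(6.65) = +2.05.
The image is virtual, upright and enlarged, on the same side as the object.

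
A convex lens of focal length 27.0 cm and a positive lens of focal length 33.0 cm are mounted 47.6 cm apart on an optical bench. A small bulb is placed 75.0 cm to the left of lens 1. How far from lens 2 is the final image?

6.47 cm

Lens 1: 1/d_i1 = 1/f₁ − 1/d_o1 = 1/(27.0) − 1/(75.0) = 0.02370, so d_i1 = 42.19 cm.
The intermediate image is 42.19 cm to the right of lens 1, which is 47.6 − (42.19) = 5.410 cm to the left of lens 2, so d_o2 = +5.410 cm.
Lens 2: 1/d_i2 = 1/f₂ − 1/d_o2 = 1/(33.0) − 1/(5.410) = -0.1545, so d_i2 = -6.47 cm.
The final image is virtual, 6.47 cm to the left of lens 2 (overall magnification ≈ -0.67).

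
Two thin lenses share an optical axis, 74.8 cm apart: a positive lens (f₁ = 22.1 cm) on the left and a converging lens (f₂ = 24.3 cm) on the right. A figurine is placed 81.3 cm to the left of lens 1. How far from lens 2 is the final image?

53.6 cm

Lens 1: 1/d_i1 = 1/f₁ − 1/d_o1 = 1/(22.1) − 1/(81.3) = 0.03295, so d_i1 = 30.35 cm.
The intermediate image is 30.35 cm to the right of lens 1, which is 74.8 − (30.35) = 44.45 cm to the left of lens 2, so d_o2 = +44.45 cm.
Lens 2: 1/d_i2 = 1/f₂ − 1/d_o2 = 1/(24.3) − 1/(44.45) = 0.01866, so d_i2 = 53.6 cm.
The final image is real, 53.6 cm to the right of lens 2 (overall magnification ≈ 0.45).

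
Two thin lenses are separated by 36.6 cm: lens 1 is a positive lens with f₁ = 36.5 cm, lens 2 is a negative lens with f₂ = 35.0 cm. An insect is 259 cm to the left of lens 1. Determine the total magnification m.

m = -0.197

Lens 1: 1/d_i1 = 1/(36.5) − 1/(259) = 0.02354, so d_i1 = 42.49 cm; m₁ = −d_i1/d_o1 = -0.1641.
d_o2 = 36.6 − (42.49) = -5.890 cm (virtual object).
f₂ = −35.0 cm (diverging).
Lens 2: 1/d_i2 = 1/(-35.0) − 1/(-5.890) = 0.1412, so d_i2 = 7.082 cm; m₂ = −d_i2/d_o2 = +1.202.
m = m₁·m₂ = (-0.1641)(+1.202) = -0.197.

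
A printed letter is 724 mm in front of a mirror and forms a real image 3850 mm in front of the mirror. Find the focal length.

Real image ⇒ d_i = +3850 mm.
1/f = 1/d_o + 1/d_i = 1/(724) + 1/(3850) = 0.001641, so f = 609 mm.
Since f is positive, the mirror is concave.

f = 609 mm (concave)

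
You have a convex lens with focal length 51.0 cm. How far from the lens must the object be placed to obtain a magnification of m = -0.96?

m = −d_i/d_o ⇒ d_i = −m·d_o.
1/f = 1/d_o + 1/d_i = 1/d_o − 1/(m·d_o) = (1 − 1/m)/d_o, so d_o = f(1 − 1/m) = (51.00)(1 − 1/(-0.96)) = 104 cm.

104 cm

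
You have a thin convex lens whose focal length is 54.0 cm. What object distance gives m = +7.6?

m = −d_i/d_o ⇒ d_i = −m·d_o.
1/f = 1/d_o + 1/d_i = 1/d_o − 1/(m·d_o) = (1 − 1/m)/d_o, so d_o = f(1 − 1/m) = (54.00)(1 − 1/(+7.6)) = 46.9 cm.

46.9 cm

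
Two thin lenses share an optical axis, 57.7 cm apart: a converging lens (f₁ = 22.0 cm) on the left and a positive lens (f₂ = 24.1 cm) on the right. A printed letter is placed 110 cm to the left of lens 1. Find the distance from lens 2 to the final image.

119 cm

Lens 1: 1/d_i1 = 1/f₁ − 1/d_o1 = 1/(22.0) − 1/(110) = 0.03636, so d_i1 = 27.50 cm.
The intermediate image is 27.50 cm to the right of lens 1, which is 57.7 − (27.50) = 30.20 cm to the left of lens 2, so d_o2 = +30.20 cm.
Lens 2: 1/d_i2 = 1/f₂ − 1/d_o2 = 1/(24.1) − 1/(30.20) = 0.008381, so d_i2 = 119 cm.
The final image is real, 119 cm to the right of lens 2 (overall magnification ≈ 0.99).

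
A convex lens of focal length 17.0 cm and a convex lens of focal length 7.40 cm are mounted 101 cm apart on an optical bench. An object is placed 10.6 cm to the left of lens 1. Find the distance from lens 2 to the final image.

Lens 1: 1/d_i1 = 1/f₁ − 1/d_o1 = 1/(17.0) − 1/(10.6) = -0.03552, so d_i1 = -28.16 cm.
The intermediate image is 28.16 cm to the left of lens 1 (virtual), which is 101 − (-28.16) = 129.2 cm to the left of lens 2, so d_o2 = +129.2 cm.
Lens 2: 1/d_i2 = 1/f₂ − 1/d_o2 = 1/(7.40) − 1/(129.2) = 0.1274, so d_i2 = 7.85 cm.
The final image is real, 7.85 cm to the right of lens 2 (overall magnification ≈ -0.16).

7.85 cm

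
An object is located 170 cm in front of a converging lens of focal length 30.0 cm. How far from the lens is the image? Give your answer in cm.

36.4 cm

Lens equation: 1/s_i = 1/f − 1/s_o = 1/(30.00) − 1/(170) = 0.03333 − 0.005882 = 0.02745, so s_i = 36.4 cm.
The image is real, inverted and reduced, on the far side of the lens.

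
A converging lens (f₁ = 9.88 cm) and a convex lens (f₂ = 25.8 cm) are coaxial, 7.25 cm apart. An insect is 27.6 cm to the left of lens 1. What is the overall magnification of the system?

m = -0.424

Lens 1: 1/d_i1 = 1/(9.88) − 1/(27.6) = 0.06498, so d_i1 = 15.39 cm; m₁ = −d_i1/d_o1 = -0.5576.
d_o2 = 7.25 − (15.39) = -8.140 cm (virtual object).
Lens 2: 1/d_i2 = 1/(25.8) − 1/(-8.140) = 0.1616, so d_i2 = 6.188 cm; m₂ = −d_i2/d_o2 = +0.7602.
m = m₁·m₂ = (-0.5576)(+0.7602) = -0.424.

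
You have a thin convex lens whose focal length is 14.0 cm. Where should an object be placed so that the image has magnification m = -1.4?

24.0 cm

m = −d_i/d_o ⇒ d_i = −m·d_o.
1/f = 1/d_o + 1/d_i = 1/d_o − 1/(m·d_o) = (1 − 1/m)/d_o, so d_o = f(1 − 1/m) = (14.00)(1 − 1/(-1.4)) = 24.0 cm.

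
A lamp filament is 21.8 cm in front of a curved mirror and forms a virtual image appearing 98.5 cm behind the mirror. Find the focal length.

Virtual image ⇒ d_i = −98.5 cm.
1/f = 1/d_o + 1/d_i = 1/(21.8) + 1/(-98.5) = 0.03572, so f = 28.0 cm.
Since f is positive, the curved mirror is concave.

f = 28.0 cm (concave)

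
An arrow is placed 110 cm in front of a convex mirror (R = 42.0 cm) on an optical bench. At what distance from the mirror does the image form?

17.6 cm

f = R/2 = 42.0/2 = 21.00 cm; for a convex mirror, f = -21.00 cm.
Mirror equation: 1/q = 1/f − 1/p = 1/(-21.00) − 1/(110) = -0.04762 − 0.009091 = -0.05671, so q = -17.6 cm.
The image is virtual, upright and reduced, behind the mirror.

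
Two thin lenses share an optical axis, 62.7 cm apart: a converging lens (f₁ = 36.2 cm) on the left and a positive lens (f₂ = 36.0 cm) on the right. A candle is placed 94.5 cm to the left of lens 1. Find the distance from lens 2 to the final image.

4.53 cm

Lens 1: 1/d_i1 = 1/f₁ − 1/d_o1 = 1/(36.2) − 1/(94.5) = 0.01704, so d_i1 = 58.68 cm.
The intermediate image is 58.68 cm to the right of lens 1, which is 62.7 − (58.68) = 4.020 cm to the left of lens 2, so d_o2 = +4.020 cm.
Lens 2: 1/d_i2 = 1/f₂ − 1/d_o2 = 1/(36.0) − 1/(4.020) = -0.2210, so d_i2 = -4.53 cm.
The final image is virtual, 4.53 cm to the left of lens 2 (overall magnification ≈ -0.70).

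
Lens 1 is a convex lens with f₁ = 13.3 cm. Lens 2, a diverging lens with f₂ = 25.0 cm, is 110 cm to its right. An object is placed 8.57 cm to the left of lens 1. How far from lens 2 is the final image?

21.1 cm

Lens 1: 1/d_i1 = 1/f₁ − 1/d_o1 = 1/(13.3) − 1/(8.57) = -0.04150, so d_i1 = -24.10 cm.
The intermediate image is 24.10 cm to the left of lens 1 (virtual), which is 110 − (-24.10) = 134.1 cm to the left of lens 2, so d_o2 = +134.1 cm.
Lens 2 is diverging, so f₂ = −25.0 cm.
Lens 2: 1/d_i2 = 1/f₂ − 1/d_o2 = 1/(-25.0) − 1/(134.1) = -0.04746, so d_i2 = -21.1 cm.
The final image is virtual, 21.1 cm to the left of lens 2 (overall magnification ≈ 0.44).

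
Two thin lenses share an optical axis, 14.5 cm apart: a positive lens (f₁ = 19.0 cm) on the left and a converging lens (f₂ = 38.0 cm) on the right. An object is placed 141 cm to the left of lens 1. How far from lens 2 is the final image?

Lens 1: 1/d_i1 = 1/f₁ − 1/d_o1 = 1/(19.0) − 1/(141) = 0.04554, so d_i1 = 21.96 cm.
The intermediate image is 21.96 cm to the right of lens 1, which lies 7.460 cm to the right of lens 2 — a virtual object — so d_o2 = −7.460 cm.
Lens 2: 1/d_i2 = 1/f₂ − 1/d_o2 = 1/(38.0) − 1/(-7.460) = 0.1604, so d_i2 = 6.24 cm.
The final image is real, 6.24 cm to the right of lens 2 (overall magnification ≈ -0.13).

6.24 cm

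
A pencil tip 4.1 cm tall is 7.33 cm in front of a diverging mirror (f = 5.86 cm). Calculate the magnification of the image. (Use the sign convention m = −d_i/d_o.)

m = +0.444

For a diverging mirror, f = -5.86 cm.
1/d_i = 1/f − 1/d_o = 1/(-5.860) − 1/(7.33) = -0.3071, so d_i = -3.257 cm.
m = −d_i/d_o = −(-3.257)/(7.33) = +0.444.
The image is virtual, upright and reduced, behind the mirror.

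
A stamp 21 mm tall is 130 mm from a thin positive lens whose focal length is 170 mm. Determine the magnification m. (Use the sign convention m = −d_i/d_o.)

m = +4.25

1/d_i = 1/f − 1/d_o = 1/(170.0) − 1/(130) = -0.001810, so d_i = -552.5 mm.
m = −d_i/d_o = −(-552.5)/(130) = +4.25.
The image is virtual, upright and enlarged, on the same side as the object.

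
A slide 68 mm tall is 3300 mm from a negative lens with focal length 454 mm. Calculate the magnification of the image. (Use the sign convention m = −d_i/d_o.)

For a negative lens, f = -454 mm.
1/d_i = 1/f − 1/d_o = 1/(-454.0) − 1/(3300) = -0.002506, so d_i = -399.1 mm.
m = −d_i/d_o = −(-399.1)/(3300) = +0.121.
The image is virtual, upright and reduced, on the same side as the object.

m = +0.121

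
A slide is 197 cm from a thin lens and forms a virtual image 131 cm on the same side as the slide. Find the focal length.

f = -391 cm (diverging)

Virtual image ⇒ d_i = −131 cm.
1/f = 1/d_o + 1/d_i = 1/(197) + 1/(-131) = -0.002557, so f = -391 cm.
Since f is negative, the thin lens is diverging.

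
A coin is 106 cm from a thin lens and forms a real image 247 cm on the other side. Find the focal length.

f = 74.2 cm (converging)

Real image ⇒ d_i = +247 cm.
1/f = 1/d_o + 1/d_i = 1/(106) + 1/(247) = 0.01348, so f = 74.2 cm.
Since f is positive, the thin lens is converging.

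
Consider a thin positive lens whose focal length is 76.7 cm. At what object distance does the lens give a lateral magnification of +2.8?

49.3 cm

m = −d_i/d_o ⇒ d_i = −m·d_o.
1/f = 1/d_o + 1/d_i = 1/d_o − 1/(m·d_o) = (1 − 1/m)/d_o, so d_o = f(1 − 1/m) = (76.70)(1 − 1/(+2.8)) = 49.3 cm.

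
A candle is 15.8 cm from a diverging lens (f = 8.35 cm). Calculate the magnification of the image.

For a diverging lens, f = -8.35 cm.
1/d_i = 1/f − 1/d_o = 1/(-8.350) − 1/(15.8) = -0.1831, so d_i = -5.463 cm.
m = −d_i/d_o = −(-5.463)/(15.8) = +0.346.
The image is virtual, upright and reduced, on the same side as the object.

m = +0.346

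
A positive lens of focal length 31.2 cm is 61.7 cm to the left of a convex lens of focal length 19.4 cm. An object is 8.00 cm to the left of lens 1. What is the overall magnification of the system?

Lens 1: 1/d_i1 = 1/(31.2) − 1/(8.00) = -0.09295, so d_i1 = -10.76 cm; m₁ = −d_i1/d_o1 = +1.345.
d_o2 = 61.7 − (-10.76) = 72.46 cm.
Lens 2: 1/d_i2 = 1/(19.4) − 1/(72.46) = 0.03775, so d_i2 = 26.49 cm; m₂ = −d_i2/d_o2 = -0.3656.
m = m₁·m₂ = (+1.345)(-0.3656) = -0.492.

m = -0.492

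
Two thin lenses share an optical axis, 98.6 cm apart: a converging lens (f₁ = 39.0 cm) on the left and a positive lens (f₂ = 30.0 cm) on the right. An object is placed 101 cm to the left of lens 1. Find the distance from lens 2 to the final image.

Lens 1: 1/d_i1 = 1/f₁ − 1/d_o1 = 1/(39.0) − 1/(101) = 0.01574, so d_i1 = 63.53 cm.
The intermediate image is 63.53 cm to the right of lens 1, which is 98.6 − (63.53) = 35.07 cm to the left of lens 2, so d_o2 = +35.07 cm.
Lens 2: 1/d_i2 = 1/f₂ − 1/d_o2 = 1/(30.0) − 1/(35.07) = 0.004819, so d_i2 = 208 cm.
The final image is real, 208 cm to the right of lens 2 (overall magnification ≈ 3.7).

208 cm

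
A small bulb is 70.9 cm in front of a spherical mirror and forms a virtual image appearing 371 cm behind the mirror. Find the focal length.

Virtual image ⇒ d_i = −371 cm.
1/f = 1/d_o + 1/d_i = 1/(70.9) + 1/(-371) = 0.01141, so f = 87.7 cm.
Since f is positive, the spherical mirror is concave.

f = 87.7 cm (concave)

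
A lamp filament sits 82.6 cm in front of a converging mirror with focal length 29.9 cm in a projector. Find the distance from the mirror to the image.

Mirror equation: 1/v = 1/f − 1/u = 1/(29.90) − 1/(82.6) = 0.03344 − 0.01211 = 0.02134, so v = 46.9 cm.
The image is real, inverted and reduced, in front of the mirror.

46.9 cm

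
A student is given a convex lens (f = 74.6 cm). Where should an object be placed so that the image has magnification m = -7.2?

85.0 cm

m = −d_i/d_o ⇒ d_i = −m·d_o.
1/f = 1/d_o + 1/d_i = 1/d_o − 1/(m·d_o) = (1 − 1/m)/d_o, so d_o = f(1 − 1/m) = (74.60)(1 − 1/(-7.2)) = 85.0 cm.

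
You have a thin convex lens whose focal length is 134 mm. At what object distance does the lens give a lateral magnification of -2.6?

m = −d_i/d_o ⇒ d_i = −m·d_o.
1/f = 1/d_o + 1/d_i = 1/d_o − 1/(m·d_o) = (1 − 1/m)/d_o, so d_o = f(1 − 1/m) = (134.0)(1 − 1/(-2.6)) = 186 mm.

186 mm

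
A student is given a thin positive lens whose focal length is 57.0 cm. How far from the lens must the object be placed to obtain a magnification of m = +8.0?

m = −d_i/d_o ⇒ d_i = −m·d_o.
1/f = 1/d_o + 1/d_i = 1/d_o − 1/(m·d_o) = (1 − 1/m)/d_o, so d_o = f(1 − 1/m) = (57.00)(1 − 1/(+8.0)) = 49.9 cm.

49.9 cm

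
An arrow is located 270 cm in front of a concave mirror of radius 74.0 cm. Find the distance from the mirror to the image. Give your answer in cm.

42.9 cm

f = R/2 = 74.0/2 = 37.00 cm.
Mirror equation: 1/q = 1/f − 1/p = 1/(37.00) − 1/(270) = 0.02703 − 0.003704 = 0.02332, so q = 42.9 cm.
The image is real, inverted and reduced, in front of the mirror.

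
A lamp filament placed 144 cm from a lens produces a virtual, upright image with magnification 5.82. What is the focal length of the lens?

f = 174 cm (converging)

m = −d_i/d_o ⇒ d_i = −m·d_o = −(+5.82)·(144) = -838.1 cm.
1/f = 1/d_o + 1/d_i = 1/(144) + 1/(-838.1) = 0.005751, so f = 174 cm.
Since f is positive, the lens is converging.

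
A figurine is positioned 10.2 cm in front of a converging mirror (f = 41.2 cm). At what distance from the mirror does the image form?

Mirror equation: 1/v = 1/f − 1/u = 1/(41.20) − 1/(10.2) = 0.02427 − 0.09804 = -0.07377, so v = -13.6 cm.
The image is virtual, upright and enlarged, behind the mirror.

13.6 cm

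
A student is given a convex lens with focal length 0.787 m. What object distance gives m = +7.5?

m = −d_i/d_o ⇒ d_i = −m·d_o.
1/f = 1/d_o + 1/d_i = 1/d_o − 1/(m·d_o) = (1 − 1/m)/d_o, so d_o = f(1 − 1/m) = (0.7870)(1 − 1/(+7.5)) = 0.682 m.

0.682 m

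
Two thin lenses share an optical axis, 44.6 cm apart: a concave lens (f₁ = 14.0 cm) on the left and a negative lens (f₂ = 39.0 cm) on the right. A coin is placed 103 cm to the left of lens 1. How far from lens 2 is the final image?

Lens 1 is diverging, so f₁ = −14.0 cm.
Lens 1: 1/d_i1 = 1/f₁ − 1/d_o1 = 1/(-14.0) − 1/(103) = -0.08114, so d_i1 = -12.32 cm.
The intermediate image is 12.32 cm to the left of lens 1 (virtual), which is 44.6 − (-12.32) = 56.92 cm to the left of lens 2, so d_o2 = +56.92 cm.
Lens 2 is diverging, so f₂ = −39.0 cm.
Lens 2: 1/d_i2 = 1/f₂ − 1/d_o2 = 1/(-39.0) − 1/(56.92) = -0.04321, so d_i2 = -23.1 cm.
The final image is virtual, 23.1 cm to the left of lens 2 (overall magnification ≈ 0.049).

23.1 cm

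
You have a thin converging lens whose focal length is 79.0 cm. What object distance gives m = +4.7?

m = −d_i/d_o ⇒ d_i = −m·d_o.
1/f = 1/d_o + 1/d_i = 1/d_o − 1/(m·d_o) = (1 − 1/m)/d_o, so d_o = f(1 − 1/m) = (79.00)(1 − 1/(+4.7)) = 62.2 cm.

62.2 cm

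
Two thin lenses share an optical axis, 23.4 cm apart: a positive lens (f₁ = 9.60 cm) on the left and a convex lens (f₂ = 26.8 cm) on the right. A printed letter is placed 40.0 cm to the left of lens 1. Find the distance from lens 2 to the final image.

Lens 1: 1/d_i1 = 1/f₁ − 1/d_o1 = 1/(9.60) − 1/(40.0) = 0.07917, so d_i1 = 12.63 cm.
The intermediate image is 12.63 cm to the right of lens 1, which is 23.4 − (12.63) = 10.77 cm to the left of lens 2, so d_o2 = +10.77 cm.
Lens 2: 1/d_i2 = 1/f₂ − 1/d_o2 = 1/(26.8) − 1/(10.77) = -0.05554, so d_i2 = -18.0 cm.
The final image is virtual, 18.0 cm to the left of lens 2 (overall magnification ≈ -0.53).

18.0 cm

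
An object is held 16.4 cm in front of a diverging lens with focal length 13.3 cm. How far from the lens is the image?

For a diverging lens, f = -13.3 cm.
Lens equation: 1/d_i = 1/f − 1/d_o = 1/(-13.30) − 1/(16.4) = -0.07519 − 0.06098 = -0.1362, so d_i = -7.34 cm.
The image is virtual, upright and reduced, on the same side as the object.

7.34 cm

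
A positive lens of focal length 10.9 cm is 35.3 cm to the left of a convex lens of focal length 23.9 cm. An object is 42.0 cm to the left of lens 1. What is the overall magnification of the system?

Lens 1: 1/d_i1 = 1/(10.9) − 1/(42.0) = 0.06793, so d_i1 = 14.72 cm; m₁ = −d_i1/d_o1 = -0.3505.
d_o2 = 35.3 − (14.72) = 20.58 cm.
Lens 2: 1/d_i2 = 1/(23.9) − 1/(20.58) = -0.006750, so d_i2 = -148.2 cm; m₂ = −d_i2/d_o2 = +7.199.
m = m₁·m₂ = (-0.3505)(+7.199) = -2.52.

m = -2.52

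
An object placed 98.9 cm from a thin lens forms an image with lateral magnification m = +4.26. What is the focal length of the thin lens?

m = −d_i/d_o ⇒ d_i = −m·d_o = −(+4.26)·(98.9) = -421.3 cm.
1/f = 1/d_o + 1/d_i = 1/(98.9) + 1/(-421.3) = 0.007738, so f = 129 cm.
Since f is positive, the thin lens is converging.

f = 129 cm (converging)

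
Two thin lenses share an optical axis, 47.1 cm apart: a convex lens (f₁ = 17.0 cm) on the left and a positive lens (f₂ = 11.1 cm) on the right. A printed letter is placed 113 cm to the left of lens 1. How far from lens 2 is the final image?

Lens 1: 1/d_i1 = 1/f₁ − 1/d_o1 = 1/(17.0) − 1/(113) = 0.04997, so d_i1 = 20.01 cm.
The intermediate image is 20.01 cm to the right of lens 1, which is 47.1 − (20.01) = 27.09 cm to the left of lens 2, so d_o2 = +27.09 cm.
Lens 2: 1/d_i2 = 1/f₂ − 1/d_o2 = 1/(11.1) − 1/(27.09) = 0.05318, so d_i2 = 18.8 cm.
The final image is real, 18.8 cm to the right of lens 2 (overall magnification ≈ 0.12).

18.8 cm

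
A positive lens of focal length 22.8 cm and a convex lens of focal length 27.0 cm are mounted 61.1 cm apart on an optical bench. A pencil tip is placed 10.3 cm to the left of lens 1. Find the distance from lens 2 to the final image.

Lens 1: 1/d_i1 = 1/f₁ − 1/d_o1 = 1/(22.8) − 1/(10.3) = -0.05323, so d_i1 = -18.79 cm.
The intermediate image is 18.79 cm to the left of lens 1 (virtual), which is 61.1 − (-18.79) = 79.89 cm to the left of lens 2, so d_o2 = +79.89 cm.
Lens 2: 1/d_i2 = 1/f₂ − 1/d_o2 = 1/(27.0) − 1/(79.89) = 0.02452, so d_i2 = 40.8 cm.
The final image is real, 40.8 cm to the right of lens 2 (overall magnification ≈ -0.93).

40.8 cm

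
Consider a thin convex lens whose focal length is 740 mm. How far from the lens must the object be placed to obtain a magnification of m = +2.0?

370 mm

m = −d_i/d_o ⇒ d_i = −m·d_o.
1/f = 1/d_o + 1/d_i = 1/d_o − 1/(m·d_o) = (1 − 1/m)/d_o, so d_o = f(1 − 1/m) = (740.0)(1 − 1/(+2.0)) = 370 mm.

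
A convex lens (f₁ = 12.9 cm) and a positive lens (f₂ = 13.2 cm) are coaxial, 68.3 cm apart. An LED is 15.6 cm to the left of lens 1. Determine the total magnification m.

Lens 1: 1/d_i1 = 1/(12.9) − 1/(15.6) = 0.01342, so d_i1 = 74.53 cm; m₁ = −d_i1/d_o1 = -4.778.
d_o2 = 68.3 − (74.53) = -6.230 cm (virtual object).
Lens 2: 1/d_i2 = 1/(13.2) − 1/(-6.230) = 0.2363, so d_i2 = 4.232 cm; m₂ = −d_i2/d_o2 = +0.6794.
m = m₁·m₂ = (-4.778)(+0.6794) = -3.25.

m = -3.25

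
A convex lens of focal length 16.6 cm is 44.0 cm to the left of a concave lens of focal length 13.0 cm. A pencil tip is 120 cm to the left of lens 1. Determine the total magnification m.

Lens 1: 1/d_i1 = 1/(16.6) − 1/(120) = 0.05191, so d_i1 = 19.26 cm; m₁ = −d_i1/d_o1 = -0.1605.
d_o2 = 44.0 − (19.26) = 24.74 cm.
f₂ = −13.0 cm (diverging).
Lens 2: 1/d_i2 = 1/(-13.0) − 1/(24.74) = -0.1173, so d_i2 = -8.522 cm; m₂ = −d_i2/d_o2 = +0.3445.
m = m₁·m₂ = (-0.1605)(+0.3445) = -0.0553.

m = -0.0553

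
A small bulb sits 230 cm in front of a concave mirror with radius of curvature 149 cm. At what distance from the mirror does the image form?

f = R/2 = 149/2 = 74.50 cm.
Mirror equation: 1/q = 1/f − 1/p = 1/(74.50) − 1/(230) = 0.01342 − 0.004348 = 0.009075, so q = 110 cm.
The image is real, inverted and reduced, in front of the mirror.

110 cm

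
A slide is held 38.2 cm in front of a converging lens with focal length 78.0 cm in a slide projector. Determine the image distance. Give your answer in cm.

Thin-lens equation: 1/d_i = 1/f − 1/d_o = 1/(78.00) − 1/(38.2) = 0.01282 − 0.02618 = -0.01336, so d_i = -74.9 cm.
The image is virtual, upright and enlarged, on the same side as the object.

74.9 cm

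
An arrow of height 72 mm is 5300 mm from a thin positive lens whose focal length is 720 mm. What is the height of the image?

1/d_i = 1/f − 1/d_o = 1/(720.0) − 1/(5300) = 0.001200, so d_i = 833.2 mm.
m = −d_i/d_o = -0.1572.
|h_i| = |m|·h_o = 0.1572 × 72 = 11.3 mm. The image is real, inverted and reduced, on the far side of the lens.

11.3 mm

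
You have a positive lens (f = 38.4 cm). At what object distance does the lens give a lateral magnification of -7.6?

m = −d_i/d_o ⇒ d_i = −m·d_o.
1/f = 1/d_o + 1/d_i = 1/d_o − 1/(m·d_o) = (1 − 1/m)/d_o, so d_o = f(1 − 1/m) = (38.40)(1 − 1/(-7.6)) = 43.5 cm.

43.5 cm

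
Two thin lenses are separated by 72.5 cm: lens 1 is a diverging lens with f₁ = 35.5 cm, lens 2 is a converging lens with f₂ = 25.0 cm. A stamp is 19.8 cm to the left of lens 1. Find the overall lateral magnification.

m = -0.267

f₁ = −35.5 cm (diverging).
Lens 1: 1/d_i1 = 1/(-35.5) − 1/(19.8) = -0.07867, so d_i1 = -12.71 cm; m₁ = −d_i1/d_o1 = +0.6419.
d_o2 = 72.5 − (-12.71) = 85.21 cm.
Lens 2: 1/d_i2 = 1/(25.0) − 1/(85.21) = 0.02826, so d_i2 = 35.38 cm; m₂ = −d_i2/d_o2 = -0.4152.
m = m₁·m₂ = (+0.6419)(-0.4152) = -0.267.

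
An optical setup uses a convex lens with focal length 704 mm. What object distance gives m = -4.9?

m = −d_i/d_o ⇒ d_i = −m·d_o.
1/f = 1/d_o + 1/d_i = 1/d_o − 1/(m·d_o) = (1 − 1/m)/d_o, so d_o = f(1 − 1/m) = (704.0)(1 − 1/(-4.9)) = 848 mm.

848 mm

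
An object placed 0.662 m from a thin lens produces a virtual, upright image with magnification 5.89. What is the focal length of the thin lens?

m = −d_i/d_o ⇒ d_i = −m·d_o = −(+5.89)·(0.662) = -3.899 m.
1/f = 1/d_o + 1/d_i = 1/(0.662) + 1/(-3.899) = 1.254, so f = 0.797 m.
Since f is positive, the thin lens is converging.

f = 0.797 m (converging)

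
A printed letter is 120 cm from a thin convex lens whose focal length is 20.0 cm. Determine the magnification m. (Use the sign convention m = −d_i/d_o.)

1/d_i = 1/f − 1/d_o = 1/(20.00) − 1/(120) = 0.04167, so d_i = 24.00 cm.
m = −d_i/d_o = −(24.00)/(120) = -0.200.
The image is real, inverted and reduced, on the far side of the lens.

m = -0.200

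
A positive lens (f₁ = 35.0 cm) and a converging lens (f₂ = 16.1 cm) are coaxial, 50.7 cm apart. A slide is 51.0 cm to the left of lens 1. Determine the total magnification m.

Lens 1: 1/d_i1 = 1/(35.0) − 1/(51.0) = 0.008964, so d_i1 = 111.6 cm; m₁ = −d_i1/d_o1 = -2.188.
d_o2 = 50.7 − (111.6) = -60.90 cm (virtual object).
Lens 2: 1/d_i2 = 1/(16.1) − 1/(-60.90) = 0.07853, so d_i2 = 12.73 cm; m₂ = −d_i2/d_o2 = +0.2091.
m = m₁·m₂ = (-2.188)(+0.2091) = -0.458.

m = -0.458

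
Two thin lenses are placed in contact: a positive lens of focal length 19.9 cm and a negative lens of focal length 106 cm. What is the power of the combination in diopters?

P₁ = 1/f₁ = 1/(0.199 m) = +5.025 D; P₂ = 1/f₂ = 1/(-1.06 m) = -0.9434 D.
For thin lenses in contact, P = P₁ + P₂ = (+5.025) + (-0.9434) = +4.08 D.

P = +4.08 D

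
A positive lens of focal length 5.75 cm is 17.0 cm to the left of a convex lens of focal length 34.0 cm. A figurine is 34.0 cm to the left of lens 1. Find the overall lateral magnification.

m = -0.289

Lens 1: 1/d_i1 = 1/(5.75) − 1/(34.0) = 0.1445, so d_i1 = 6.920 cm; m₁ = −d_i1/d_o1 = -0.2035.
d_o2 = 17.0 − (6.920) = 10.08 cm.
Lens 2: 1/d_i2 = 1/(34.0) − 1/(10.08) = -0.06979, so d_i2 = -14.33 cm; m₂ = −d_i2/d_o2 = +1.421.
m = m₁·m₂ = (-0.2035)(+1.421) = -0.289.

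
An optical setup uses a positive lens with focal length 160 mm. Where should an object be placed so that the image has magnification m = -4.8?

193 mm

m = −d_i/d_o ⇒ d_i = −m·d_o.
1/f = 1/d_o + 1/d_i = 1/d_o − 1/(m·d_o) = (1 − 1/m)/d_o, so d_o = f(1 − 1/m) = (160.0)(1 − 1/(-4.8)) = 193 mm.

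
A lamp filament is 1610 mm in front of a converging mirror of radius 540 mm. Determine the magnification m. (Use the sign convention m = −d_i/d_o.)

m = -0.201

f = R/2 = 540/2 = 270.0 mm.
1/d_i = 1/f − 1/d_o = 1/(270.0) − 1/(1610) = 0.003083, so d_i = 324.4 mm.
m = −d_i/d_o = −(324.4)/(1610) = -0.201.
The image is real, inverted and reduced, in front of the mirror.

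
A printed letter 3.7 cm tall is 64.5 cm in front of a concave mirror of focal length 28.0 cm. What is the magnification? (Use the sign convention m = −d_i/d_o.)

1/d_i = 1/f − 1/d_o = 1/(28.00) − 1/(64.5) = 0.02021, so d_i = 49.48 cm.
m = −d_i/d_o = −(49.48)/(64.5) = -0.767.
The image is real, inverted and reduced, in front of the mirror.

m = -0.767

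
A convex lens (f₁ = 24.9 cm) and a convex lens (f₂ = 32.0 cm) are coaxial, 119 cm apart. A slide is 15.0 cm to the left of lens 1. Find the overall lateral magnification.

Lens 1: 1/d_i1 = 1/(24.9) − 1/(15.0) = -0.02651, so d_i1 = -37.73 cm; m₁ = −d_i1/d_o1 = +2.515.
d_o2 = 119 − (-37.73) = 156.7 cm.
Lens 2: 1/d_i2 = 1/(32.0) − 1/(156.7) = 0.02487, so d_i2 = 40.21 cm; m₂ = −d_i2/d_o2 = -0.2566.
m = m₁·m₂ = (+2.515)(-0.2566) = -0.645.

m = -0.645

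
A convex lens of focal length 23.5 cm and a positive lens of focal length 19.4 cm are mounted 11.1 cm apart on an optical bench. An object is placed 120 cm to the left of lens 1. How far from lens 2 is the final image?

9.37 cm

Lens 1: 1/d_i1 = 1/f₁ − 1/d_o1 = 1/(23.5) − 1/(120) = 0.03422, so d_i1 = 29.22 cm.
The intermediate image is 29.22 cm to the right of lens 1, which lies 18.12 cm to the right of lens 2 — a virtual object — so d_o2 = −18.12 cm.
Lens 2: 1/d_i2 = 1/f₂ − 1/d_o2 = 1/(19.4) − 1/(-18.12) = 0.1067, so d_i2 = 9.37 cm.
The final image is real, 9.37 cm to the right of lens 2 (overall magnification ≈ -0.13).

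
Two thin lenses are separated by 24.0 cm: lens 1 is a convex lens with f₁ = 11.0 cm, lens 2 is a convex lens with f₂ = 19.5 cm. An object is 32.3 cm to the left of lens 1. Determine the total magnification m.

Lens 1: 1/d_i1 = 1/(11.0) − 1/(32.3) = 0.05995, so d_i1 = 16.68 cm; m₁ = −d_i1/d_o1 = -0.5164.
d_o2 = 24.0 − (16.68) = 7.320 cm.
Lens 2: 1/d_i2 = 1/(19.5) − 1/(7.320) = -0.08533, so d_i2 = -11.72 cm; m₂ = −d_i2/d_o2 = +1.601.
m = m₁·m₂ = (-0.5164)(+1.601) = -0.827.

m = -0.827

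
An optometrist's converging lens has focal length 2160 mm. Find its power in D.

P = +0.463 D

f = 216 cm = 2.16 m.
P = 1/f = 1/(2.16 m) = +0.463 D.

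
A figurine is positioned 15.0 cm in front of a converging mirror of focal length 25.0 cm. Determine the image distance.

Mirror equation: 1/q = 1/f − 1/p = 1/(25.00) − 1/(15.0) = 0.04000 − 0.06667 = -0.02667, so q = -37.5 cm.
The image is virtual, upright and enlarged, behind the mirror.

37.5 cm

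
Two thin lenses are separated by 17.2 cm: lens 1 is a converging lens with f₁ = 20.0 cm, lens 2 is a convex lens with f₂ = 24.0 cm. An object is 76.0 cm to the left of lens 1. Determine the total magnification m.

m = -0.253

Lens 1: 1/d_i1 = 1/(20.0) − 1/(76.0) = 0.03684, so d_i1 = 27.14 cm; m₁ = −d_i1/d_o1 = -0.3571.
d_o2 = 17.2 − (27.14) = -9.940 cm (virtual object).
Lens 2: 1/d_i2 = 1/(24.0) − 1/(-9.940) = 0.1423, so d_i2 = 7.029 cm; m₂ = −d_i2/d_o2 = +0.7071.
m = m₁·m₂ = (-0.3571)(+0.7071) = -0.253.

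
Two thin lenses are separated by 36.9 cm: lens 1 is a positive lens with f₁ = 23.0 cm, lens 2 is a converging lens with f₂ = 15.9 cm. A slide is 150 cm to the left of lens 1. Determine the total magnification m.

m = -0.467

Lens 1: 1/d_i1 = 1/(23.0) − 1/(150) = 0.03681, so d_i1 = 27.17 cm; m₁ = −d_i1/d_o1 = -0.1811.
d_o2 = 36.9 − (27.17) = 9.730 cm.
Lens 2: 1/d_i2 = 1/(15.9) − 1/(9.730) = -0.03988, so d_i2 = -25.07 cm; m₂ = −d_i2/d_o2 = +2.577.
m = m₁·m₂ = (-0.1811)(+2.577) = -0.467.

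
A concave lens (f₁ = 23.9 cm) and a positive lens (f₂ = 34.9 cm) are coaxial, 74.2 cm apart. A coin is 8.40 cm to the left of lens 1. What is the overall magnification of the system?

f₁ = −23.9 cm (diverging).
Lens 1: 1/d_i1 = 1/(-23.9) − 1/(8.40) = -0.1609, so d_i1 = -6.215 cm; m₁ = −d_i1/d_o1 = +0.7399.
d_o2 = 74.2 − (-6.215) = 80.42 cm.
Lens 2: 1/d_i2 = 1/(34.9) − 1/(80.42) = 0.01622, so d_i2 = 61.66 cm; m₂ = −d_i2/d_o2 = -0.7667.
m = m₁·m₂ = (+0.7399)(-0.7667) = -0.567.

m = -0.567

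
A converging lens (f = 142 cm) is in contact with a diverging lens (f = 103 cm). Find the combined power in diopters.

P = -0.267 D

P₁ = 1/f₁ = 1/(1.42 m) = +0.7042 D; P₂ = 1/f₂ = 1/(-1.03 m) = -0.9709 D.
For thin lenses in contact, P = P₁ + P₂ = (+0.7042) + (-0.9709) = -0.267 D.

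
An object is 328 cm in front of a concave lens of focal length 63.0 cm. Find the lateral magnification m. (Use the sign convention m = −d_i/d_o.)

For a concave lens, f = -63.0 cm.
1/d_i = 1/f − 1/d_o = 1/(-63.00) − 1/(328) = -0.01892, so d_i = -52.85 cm.
m = −d_i/d_o = −(-52.85)/(328) = +0.161.
The image is virtual, upright and reduced, on the same side as the object.

m = +0.161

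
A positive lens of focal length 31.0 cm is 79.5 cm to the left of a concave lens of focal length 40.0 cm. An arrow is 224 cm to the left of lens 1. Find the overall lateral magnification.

m = -0.0769

Lens 1: 1/d_i1 = 1/(31.0) − 1/(224) = 0.02779, so d_i1 = 35.98 cm; m₁ = −d_i1/d_o1 = -0.1606.
d_o2 = 79.5 − (35.98) = 43.52 cm.
f₂ = −40.0 cm (diverging).
Lens 2: 1/d_i2 = 1/(-40.0) − 1/(43.52) = -0.04798, so d_i2 = -20.84 cm; m₂ = −d_i2/d_o2 = +0.4789.
m = m₁·m₂ = (-0.1606)(+0.4789) = -0.0769.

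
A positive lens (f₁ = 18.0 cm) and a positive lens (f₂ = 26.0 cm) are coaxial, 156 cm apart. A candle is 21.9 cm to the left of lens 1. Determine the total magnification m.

Lens 1: 1/d_i1 = 1/(18.0) − 1/(21.9) = 0.009893, so d_i1 = 101.1 cm; m₁ = −d_i1/d_o1 = -4.616.
d_o2 = 156 − (101.1) = 54.90 cm.
Lens 2: 1/d_i2 = 1/(26.0) − 1/(54.90) = 0.02025, so d_i2 = 49.39 cm; m₂ = −d_i2/d_o2 = -0.8997.
m = m₁·m₂ = (-4.616)(-0.8997) = +4.15.

m = +4.15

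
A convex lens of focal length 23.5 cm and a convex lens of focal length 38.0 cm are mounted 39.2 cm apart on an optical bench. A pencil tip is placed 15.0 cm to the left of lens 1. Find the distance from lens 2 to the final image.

Lens 1: 1/d_i1 = 1/f₁ − 1/d_o1 = 1/(23.5) − 1/(15.0) = -0.02411, so d_i1 = -41.47 cm.
The intermediate image is 41.47 cm to the left of lens 1 (virtual), which is 39.2 − (-41.47) = 80.67 cm to the left of lens 2, so d_o2 = +80.67 cm.
Lens 2: 1/d_i2 = 1/f₂ − 1/d_o2 = 1/(38.0) − 1/(80.67) = 0.01392, so d_i2 = 71.8 cm.
The final image is real, 71.8 cm to the right of lens 2 (overall magnification ≈ -2.5).

71.8 cm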